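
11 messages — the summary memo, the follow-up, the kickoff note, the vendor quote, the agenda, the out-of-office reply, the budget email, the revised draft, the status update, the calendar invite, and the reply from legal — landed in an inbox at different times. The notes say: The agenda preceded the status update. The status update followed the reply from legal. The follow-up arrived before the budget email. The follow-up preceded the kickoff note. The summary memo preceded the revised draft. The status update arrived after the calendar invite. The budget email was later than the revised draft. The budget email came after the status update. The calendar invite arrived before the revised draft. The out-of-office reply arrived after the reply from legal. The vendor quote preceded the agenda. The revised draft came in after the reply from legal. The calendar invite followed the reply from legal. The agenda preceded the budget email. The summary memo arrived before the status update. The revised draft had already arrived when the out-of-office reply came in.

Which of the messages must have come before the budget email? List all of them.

the agenda, the calendar invite, the follow-up, the reply from legal, the revised draft, the status update, the summary memo, the vendor quote

Directly stated before the budget email: the agenda, the follow-up, the revised draft, and the status update.
The calendar invite reaches the budget email via the calendar invite → the revised draft → the budget email.
The reply from legal reaches the budget email via the reply from legal → the revised draft → the budget email.
The summary memo reaches the budget email via the summary memo → the status update → the budget email.
Likewise the vendor quote reaches the budget email by chaining the stated constraints.
No chain forces the kickoff note (or any of the others) ahead of the budget email.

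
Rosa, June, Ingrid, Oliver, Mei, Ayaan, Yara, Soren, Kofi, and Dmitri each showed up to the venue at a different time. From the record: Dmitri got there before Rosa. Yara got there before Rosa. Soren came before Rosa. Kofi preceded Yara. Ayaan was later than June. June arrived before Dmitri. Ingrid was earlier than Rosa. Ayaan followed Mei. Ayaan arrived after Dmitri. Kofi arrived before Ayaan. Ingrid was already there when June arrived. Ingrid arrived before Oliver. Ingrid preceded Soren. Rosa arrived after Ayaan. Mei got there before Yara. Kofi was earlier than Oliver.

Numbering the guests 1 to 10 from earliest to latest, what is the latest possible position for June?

7

June must come before Ayaan, Dmitri, and Rosa — 3 guests forced after them.
Everything else can be placed before June in some valid order, so June can sit as late as position 10 − 3 = 7.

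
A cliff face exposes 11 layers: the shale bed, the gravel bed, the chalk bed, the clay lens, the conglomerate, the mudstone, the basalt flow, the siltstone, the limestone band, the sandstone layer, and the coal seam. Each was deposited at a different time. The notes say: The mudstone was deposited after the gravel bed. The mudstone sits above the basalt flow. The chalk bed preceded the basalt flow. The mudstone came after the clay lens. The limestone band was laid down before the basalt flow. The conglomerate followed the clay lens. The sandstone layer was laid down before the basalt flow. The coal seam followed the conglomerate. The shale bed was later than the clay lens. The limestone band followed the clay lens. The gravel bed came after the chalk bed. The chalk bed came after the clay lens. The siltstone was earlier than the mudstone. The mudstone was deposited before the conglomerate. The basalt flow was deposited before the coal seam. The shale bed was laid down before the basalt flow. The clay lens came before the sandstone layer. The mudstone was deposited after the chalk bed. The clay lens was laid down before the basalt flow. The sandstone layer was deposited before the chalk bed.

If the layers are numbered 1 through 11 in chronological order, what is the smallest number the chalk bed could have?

3

The clay lens and the sandstone layer must both come before the chalk bed — 2 forced predecessors.
Nothing else is forced ahead of the chalk bed, so its earliest slot is position 2 + 1 = 3.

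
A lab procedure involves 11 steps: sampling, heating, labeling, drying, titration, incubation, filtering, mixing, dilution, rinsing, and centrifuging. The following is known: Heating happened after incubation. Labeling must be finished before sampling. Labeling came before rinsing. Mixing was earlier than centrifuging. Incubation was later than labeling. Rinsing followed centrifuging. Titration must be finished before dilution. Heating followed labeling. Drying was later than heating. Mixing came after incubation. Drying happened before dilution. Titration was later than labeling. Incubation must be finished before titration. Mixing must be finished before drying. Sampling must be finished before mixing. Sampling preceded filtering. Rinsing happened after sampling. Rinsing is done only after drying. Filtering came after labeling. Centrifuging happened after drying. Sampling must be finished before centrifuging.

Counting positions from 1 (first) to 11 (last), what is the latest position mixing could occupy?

7

Mixing must come before centrifuging, dilution, drying, and rinsing — 4 steps forced after it.
Everything else can be placed before mixing in some valid order, so mixing can sit as late as position 11 − 4 = 7.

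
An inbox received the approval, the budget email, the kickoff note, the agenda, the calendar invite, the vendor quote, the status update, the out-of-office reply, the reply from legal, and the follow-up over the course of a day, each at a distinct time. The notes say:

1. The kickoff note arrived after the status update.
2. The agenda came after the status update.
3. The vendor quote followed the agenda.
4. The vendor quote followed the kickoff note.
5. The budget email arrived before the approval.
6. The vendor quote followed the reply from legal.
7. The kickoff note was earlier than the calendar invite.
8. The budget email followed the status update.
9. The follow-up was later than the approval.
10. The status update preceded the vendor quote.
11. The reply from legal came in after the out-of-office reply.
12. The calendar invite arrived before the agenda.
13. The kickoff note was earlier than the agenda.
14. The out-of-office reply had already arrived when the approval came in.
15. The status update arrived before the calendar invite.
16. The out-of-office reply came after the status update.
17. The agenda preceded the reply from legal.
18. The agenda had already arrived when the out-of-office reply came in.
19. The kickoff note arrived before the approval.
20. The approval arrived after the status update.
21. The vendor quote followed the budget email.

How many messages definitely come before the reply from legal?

Directly stated before the reply from legal: the agenda and the out-of-office reply.
The calendar invite reaches the reply from legal via the calendar invite → the agenda → the reply from legal.
The kickoff note reaches the reply from legal via the kickoff note → the agenda → the reply from legal.
The status update reaches the reply from legal via the status update → the out-of-office reply → the reply from legal.
No chain forces the budget email (or any of the others) ahead of the reply from legal.
That's the agenda, the calendar invite, the kickoff note, the out-of-office reply, and the status update — 5 in all.

5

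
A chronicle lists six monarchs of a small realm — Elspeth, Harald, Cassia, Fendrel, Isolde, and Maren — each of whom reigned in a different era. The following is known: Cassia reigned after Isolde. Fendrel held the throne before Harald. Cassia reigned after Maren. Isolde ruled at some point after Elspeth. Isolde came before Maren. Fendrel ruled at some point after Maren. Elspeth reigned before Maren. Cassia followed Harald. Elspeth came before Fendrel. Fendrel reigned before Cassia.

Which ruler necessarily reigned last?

Every other ruler has a chain of constraints placing them before Cassia, so Cassia is last.

Cassia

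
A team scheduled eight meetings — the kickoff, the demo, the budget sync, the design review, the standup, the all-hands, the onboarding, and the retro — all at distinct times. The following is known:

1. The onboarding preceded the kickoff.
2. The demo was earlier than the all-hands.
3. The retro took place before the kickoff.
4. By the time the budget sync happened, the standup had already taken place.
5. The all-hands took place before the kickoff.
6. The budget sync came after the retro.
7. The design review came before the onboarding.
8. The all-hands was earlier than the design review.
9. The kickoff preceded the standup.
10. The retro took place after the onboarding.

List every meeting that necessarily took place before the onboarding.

the all-hands, the demo, the design review

Directly stated before the onboarding: the design review.
The all-hands reaches the onboarding via the all-hands → the design review → the onboarding.
The demo reaches the onboarding via the demo → the all-hands → the design review → the onboarding.
No chain forces the standup (or any of the others) ahead of the onboarding.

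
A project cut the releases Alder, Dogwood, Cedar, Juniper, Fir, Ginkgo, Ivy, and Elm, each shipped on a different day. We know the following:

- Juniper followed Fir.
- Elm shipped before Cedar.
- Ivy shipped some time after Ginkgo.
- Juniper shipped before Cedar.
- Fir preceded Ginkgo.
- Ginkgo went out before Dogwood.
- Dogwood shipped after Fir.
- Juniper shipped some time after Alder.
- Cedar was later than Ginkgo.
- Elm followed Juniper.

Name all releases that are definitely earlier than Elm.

Alder, Fir, Juniper

Directly stated before Elm: Juniper.
Alder reaches Elm via Alder → Juniper → Elm.
Fir reaches Elm via Fir → Juniper → Elm.
No chain forces Ivy (or any of the others) ahead of Elm.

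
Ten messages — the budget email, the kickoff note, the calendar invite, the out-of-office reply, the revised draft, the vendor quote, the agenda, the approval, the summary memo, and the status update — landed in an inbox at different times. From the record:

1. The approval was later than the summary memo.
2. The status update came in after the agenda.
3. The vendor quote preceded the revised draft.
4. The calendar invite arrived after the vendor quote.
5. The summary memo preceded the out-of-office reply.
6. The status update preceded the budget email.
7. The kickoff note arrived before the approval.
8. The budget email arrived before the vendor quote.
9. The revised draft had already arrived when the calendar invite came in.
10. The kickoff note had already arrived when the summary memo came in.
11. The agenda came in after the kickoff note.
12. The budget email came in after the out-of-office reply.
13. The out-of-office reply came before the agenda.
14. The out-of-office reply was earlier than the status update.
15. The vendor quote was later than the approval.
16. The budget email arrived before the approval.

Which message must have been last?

Every other message has a chain of constraints placing it before the calendar invite, so the calendar invite is last.

the calendar invite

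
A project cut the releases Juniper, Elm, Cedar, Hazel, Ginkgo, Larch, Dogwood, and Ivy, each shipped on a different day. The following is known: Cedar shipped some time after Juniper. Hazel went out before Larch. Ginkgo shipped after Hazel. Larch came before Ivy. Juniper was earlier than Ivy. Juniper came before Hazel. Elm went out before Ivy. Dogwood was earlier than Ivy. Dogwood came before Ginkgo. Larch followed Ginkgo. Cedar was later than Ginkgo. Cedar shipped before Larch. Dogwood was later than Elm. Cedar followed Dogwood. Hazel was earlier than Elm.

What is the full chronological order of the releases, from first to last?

Juniper, Hazel, Elm, Dogwood, Ginkgo, Cedar, Larch, Ivy

The constraints fix every adjacent pair, so only one ordering works:
Juniper → Hazel → Elm → Dogwood → Ginkgo → Cedar → Larch → Ivy.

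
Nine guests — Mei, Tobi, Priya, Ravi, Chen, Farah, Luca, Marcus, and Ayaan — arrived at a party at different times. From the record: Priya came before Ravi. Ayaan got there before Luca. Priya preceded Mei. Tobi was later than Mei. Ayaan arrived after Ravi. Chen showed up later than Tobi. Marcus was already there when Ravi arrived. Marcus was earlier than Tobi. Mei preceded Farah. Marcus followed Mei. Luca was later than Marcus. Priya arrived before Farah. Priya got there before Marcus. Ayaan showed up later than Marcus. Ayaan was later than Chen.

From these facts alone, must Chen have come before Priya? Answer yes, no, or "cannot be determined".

no

Tracing the constraints gives Priya → Mei → Tobi → Chen, so Priya must come before Chen.
That means Chen cannot be before Priya.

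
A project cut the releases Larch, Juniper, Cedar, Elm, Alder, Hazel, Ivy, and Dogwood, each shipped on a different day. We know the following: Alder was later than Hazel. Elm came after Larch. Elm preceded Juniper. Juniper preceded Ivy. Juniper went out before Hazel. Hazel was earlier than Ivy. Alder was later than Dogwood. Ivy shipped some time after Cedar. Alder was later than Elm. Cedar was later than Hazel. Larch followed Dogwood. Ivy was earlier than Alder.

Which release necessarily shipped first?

Dogwood has a chain of constraints placing it before every other release, so Dogwood must be first.

Dogwood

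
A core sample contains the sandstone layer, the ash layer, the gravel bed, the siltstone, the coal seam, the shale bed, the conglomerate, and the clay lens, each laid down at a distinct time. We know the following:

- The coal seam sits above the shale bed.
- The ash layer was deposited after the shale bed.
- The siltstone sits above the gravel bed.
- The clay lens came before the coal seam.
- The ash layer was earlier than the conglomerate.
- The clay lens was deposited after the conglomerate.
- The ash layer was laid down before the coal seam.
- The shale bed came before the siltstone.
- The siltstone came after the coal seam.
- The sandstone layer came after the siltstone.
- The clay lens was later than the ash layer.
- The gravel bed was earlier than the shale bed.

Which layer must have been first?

the gravel bed

The gravel bed has a chain of constraints placing it before every other layer, so the gravel bed must be first.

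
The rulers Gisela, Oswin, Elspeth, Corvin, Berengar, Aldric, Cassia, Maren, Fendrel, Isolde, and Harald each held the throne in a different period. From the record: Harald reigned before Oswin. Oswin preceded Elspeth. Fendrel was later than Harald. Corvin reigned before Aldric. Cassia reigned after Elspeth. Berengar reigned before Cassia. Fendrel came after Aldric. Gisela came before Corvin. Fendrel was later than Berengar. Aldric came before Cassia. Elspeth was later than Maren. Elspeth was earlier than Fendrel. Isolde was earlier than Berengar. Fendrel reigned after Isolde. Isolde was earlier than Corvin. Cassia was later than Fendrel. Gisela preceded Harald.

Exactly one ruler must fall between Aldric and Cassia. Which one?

Fendrel

Tracing the constraints gives Aldric → Fendrel → Cassia, so Fendrel sits after Aldric and before Cassia.
No other ruler is forced both after Aldric and before Cassia.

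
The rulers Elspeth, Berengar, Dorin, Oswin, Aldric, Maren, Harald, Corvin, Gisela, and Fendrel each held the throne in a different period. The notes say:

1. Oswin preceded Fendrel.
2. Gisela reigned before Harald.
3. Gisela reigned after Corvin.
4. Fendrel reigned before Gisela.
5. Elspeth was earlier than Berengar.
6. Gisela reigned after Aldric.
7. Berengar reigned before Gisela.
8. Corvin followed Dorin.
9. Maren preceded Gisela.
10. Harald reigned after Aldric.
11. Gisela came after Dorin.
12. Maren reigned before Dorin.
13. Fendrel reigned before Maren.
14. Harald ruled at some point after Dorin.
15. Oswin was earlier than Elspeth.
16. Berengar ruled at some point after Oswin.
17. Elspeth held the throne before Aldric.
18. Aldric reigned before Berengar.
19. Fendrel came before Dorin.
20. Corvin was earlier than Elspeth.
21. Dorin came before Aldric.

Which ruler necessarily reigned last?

Every other ruler has a chain of constraints placing them before Harald, so Harald is last.

Harald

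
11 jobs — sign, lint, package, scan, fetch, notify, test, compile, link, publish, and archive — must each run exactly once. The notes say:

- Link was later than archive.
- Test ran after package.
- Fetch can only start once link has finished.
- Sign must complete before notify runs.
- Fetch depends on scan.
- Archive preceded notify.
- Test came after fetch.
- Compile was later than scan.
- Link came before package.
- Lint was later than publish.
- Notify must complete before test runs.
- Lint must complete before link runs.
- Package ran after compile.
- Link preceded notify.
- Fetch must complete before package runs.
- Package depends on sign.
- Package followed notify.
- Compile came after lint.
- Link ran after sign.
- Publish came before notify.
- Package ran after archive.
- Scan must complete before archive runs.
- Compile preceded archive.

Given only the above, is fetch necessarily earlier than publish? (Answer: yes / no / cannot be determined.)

Tracing the constraints gives publish → lint → link → fetch, so publish must come before fetch.
That means fetch cannot be before publish.

no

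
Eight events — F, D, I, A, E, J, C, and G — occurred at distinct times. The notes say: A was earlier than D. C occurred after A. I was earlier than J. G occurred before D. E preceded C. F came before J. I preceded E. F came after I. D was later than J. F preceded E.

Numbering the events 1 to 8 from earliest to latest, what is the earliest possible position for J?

3

F and I must both come before J — 2 forced predecessors.
Nothing else is forced ahead of J, so its earliest slot is position 2 + 1 = 3.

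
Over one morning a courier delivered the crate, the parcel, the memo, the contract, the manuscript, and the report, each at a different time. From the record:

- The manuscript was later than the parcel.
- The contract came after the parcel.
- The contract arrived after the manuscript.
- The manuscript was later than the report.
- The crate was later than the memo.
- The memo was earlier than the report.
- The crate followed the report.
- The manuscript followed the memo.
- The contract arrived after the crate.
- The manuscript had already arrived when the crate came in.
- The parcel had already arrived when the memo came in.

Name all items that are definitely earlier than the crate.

Directly stated before the crate: the manuscript, the memo, and the report.
The parcel reaches the crate via the parcel → the memo → the crate.

the manuscript, the memo, the parcel, the report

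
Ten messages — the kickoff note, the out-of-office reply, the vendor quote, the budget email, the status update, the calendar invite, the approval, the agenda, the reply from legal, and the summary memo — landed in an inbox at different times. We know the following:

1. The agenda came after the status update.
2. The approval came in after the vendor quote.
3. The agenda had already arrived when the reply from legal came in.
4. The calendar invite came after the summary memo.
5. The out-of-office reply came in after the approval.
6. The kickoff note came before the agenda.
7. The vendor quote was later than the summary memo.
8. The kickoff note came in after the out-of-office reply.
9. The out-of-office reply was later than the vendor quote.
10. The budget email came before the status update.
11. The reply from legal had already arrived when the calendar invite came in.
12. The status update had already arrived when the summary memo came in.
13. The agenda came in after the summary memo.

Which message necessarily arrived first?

the budget email

The budget email has a chain of constraints placing it before every other message, so the budget email must be first.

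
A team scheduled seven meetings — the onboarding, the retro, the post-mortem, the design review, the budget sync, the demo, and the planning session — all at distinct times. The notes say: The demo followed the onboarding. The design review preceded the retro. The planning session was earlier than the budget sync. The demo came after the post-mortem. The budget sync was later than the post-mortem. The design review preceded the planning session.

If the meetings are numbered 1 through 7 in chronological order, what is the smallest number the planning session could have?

The design review must come before the planning session — 1 forced predecessor.
Nothing else is forced ahead of the planning session, so its earliest slot is position 1 + 1 = 2.

2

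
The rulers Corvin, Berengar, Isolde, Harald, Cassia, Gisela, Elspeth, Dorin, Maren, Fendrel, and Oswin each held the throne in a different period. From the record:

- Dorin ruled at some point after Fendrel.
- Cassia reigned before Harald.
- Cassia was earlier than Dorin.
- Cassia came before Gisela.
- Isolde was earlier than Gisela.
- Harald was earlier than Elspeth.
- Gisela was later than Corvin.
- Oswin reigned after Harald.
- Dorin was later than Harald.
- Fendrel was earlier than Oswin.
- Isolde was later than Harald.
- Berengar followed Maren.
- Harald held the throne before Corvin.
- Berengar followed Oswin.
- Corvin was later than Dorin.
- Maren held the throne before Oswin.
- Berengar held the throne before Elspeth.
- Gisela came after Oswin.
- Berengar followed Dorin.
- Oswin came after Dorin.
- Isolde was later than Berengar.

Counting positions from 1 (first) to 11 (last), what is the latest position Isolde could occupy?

Isolde must come before Gisela — 1 ruler forced after them.
Everything else can be placed before Isolde in some valid order, so Isolde can sit as late as position 11 − 1 = 10.

10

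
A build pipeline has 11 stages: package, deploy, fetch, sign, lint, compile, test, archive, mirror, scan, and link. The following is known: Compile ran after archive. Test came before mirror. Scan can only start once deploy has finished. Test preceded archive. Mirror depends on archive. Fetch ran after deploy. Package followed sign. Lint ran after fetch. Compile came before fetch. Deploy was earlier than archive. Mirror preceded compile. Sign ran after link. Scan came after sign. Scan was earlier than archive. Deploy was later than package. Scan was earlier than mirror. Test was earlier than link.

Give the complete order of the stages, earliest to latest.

test, link, sign, package, deploy, scan, archive, mirror, compile, fetch, lint

The constraints fix every adjacent pair, so only one ordering works:
test → link → sign → package → deploy → scan → archive → mirror → compile → fetch → lint.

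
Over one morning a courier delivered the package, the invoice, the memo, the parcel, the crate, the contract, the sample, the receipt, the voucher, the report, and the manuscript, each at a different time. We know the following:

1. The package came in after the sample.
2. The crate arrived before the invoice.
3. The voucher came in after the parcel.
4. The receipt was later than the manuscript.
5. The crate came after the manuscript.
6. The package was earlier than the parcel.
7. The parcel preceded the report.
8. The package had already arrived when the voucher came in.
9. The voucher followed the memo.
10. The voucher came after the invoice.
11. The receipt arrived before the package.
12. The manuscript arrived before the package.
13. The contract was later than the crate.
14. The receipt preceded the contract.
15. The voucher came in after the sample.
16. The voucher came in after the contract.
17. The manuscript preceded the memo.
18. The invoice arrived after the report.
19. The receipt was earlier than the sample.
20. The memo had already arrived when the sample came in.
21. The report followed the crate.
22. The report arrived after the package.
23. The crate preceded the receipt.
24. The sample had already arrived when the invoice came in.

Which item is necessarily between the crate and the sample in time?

Tracing the constraints gives the crate → the receipt → the sample, so the receipt sits after the crate and before the sample.
No other item is forced both after the crate and before the sample.

the receipt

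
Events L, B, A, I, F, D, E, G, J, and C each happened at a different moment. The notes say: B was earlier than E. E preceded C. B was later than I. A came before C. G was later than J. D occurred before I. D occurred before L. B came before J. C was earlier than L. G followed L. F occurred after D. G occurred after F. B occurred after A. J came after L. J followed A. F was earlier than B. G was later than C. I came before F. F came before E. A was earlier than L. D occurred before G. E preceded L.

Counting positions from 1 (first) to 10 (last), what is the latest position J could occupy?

9

J must come before G — 1 event forced after it.
Everything else can be placed before J in some valid order, so J can sit as late as position 10 − 1 = 9.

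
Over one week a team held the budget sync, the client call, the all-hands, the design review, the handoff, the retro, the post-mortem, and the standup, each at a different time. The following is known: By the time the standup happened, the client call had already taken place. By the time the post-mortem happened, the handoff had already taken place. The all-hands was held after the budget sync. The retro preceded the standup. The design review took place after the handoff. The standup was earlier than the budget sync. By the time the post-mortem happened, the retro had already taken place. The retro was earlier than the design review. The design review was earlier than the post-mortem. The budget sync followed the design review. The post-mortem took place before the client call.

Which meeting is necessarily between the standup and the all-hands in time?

Tracing the constraints gives the standup → the budget sync → the all-hands, so the budget sync sits after the standup and before the all-hands.
No other meeting is forced both after the standup and before the all-hands.

the budget sync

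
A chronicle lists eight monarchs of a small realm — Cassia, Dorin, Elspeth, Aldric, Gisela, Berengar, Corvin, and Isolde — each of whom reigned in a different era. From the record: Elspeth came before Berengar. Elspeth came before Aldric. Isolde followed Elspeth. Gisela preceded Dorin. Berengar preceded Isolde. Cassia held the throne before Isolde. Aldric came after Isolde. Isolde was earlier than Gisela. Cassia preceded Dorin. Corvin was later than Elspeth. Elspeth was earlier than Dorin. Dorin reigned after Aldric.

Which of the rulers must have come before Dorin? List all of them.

Aldric, Berengar, Cassia, Elspeth, Gisela, Isolde

Directly stated before Dorin: Aldric, Cassia, Elspeth, and Gisela.
Berengar reaches Dorin via Berengar → Isolde → Gisela → Dorin.
Isolde reaches Dorin via Isolde → Gisela → Dorin.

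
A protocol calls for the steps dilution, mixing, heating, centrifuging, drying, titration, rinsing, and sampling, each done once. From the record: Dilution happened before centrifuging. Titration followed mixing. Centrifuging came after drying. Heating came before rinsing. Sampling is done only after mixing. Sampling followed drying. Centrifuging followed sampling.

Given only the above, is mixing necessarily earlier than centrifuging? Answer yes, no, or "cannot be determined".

Chain the constraints: mixing → sampling → centrifuging. Each link is directly stated, so mixing comes before centrifuging.

yes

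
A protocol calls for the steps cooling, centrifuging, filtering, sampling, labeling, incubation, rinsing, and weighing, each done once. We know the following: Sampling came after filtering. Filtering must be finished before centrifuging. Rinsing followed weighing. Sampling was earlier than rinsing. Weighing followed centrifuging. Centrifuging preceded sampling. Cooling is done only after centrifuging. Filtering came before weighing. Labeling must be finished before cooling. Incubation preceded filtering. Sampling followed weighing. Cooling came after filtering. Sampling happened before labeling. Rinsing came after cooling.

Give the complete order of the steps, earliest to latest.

incubation, filtering, centrifuging, weighing, sampling, labeling, cooling, rinsing

The constraints fix every adjacent pair, so only one ordering works:
incubation → filtering → centrifuging → weighing → sampling → labeling → cooling → rinsing.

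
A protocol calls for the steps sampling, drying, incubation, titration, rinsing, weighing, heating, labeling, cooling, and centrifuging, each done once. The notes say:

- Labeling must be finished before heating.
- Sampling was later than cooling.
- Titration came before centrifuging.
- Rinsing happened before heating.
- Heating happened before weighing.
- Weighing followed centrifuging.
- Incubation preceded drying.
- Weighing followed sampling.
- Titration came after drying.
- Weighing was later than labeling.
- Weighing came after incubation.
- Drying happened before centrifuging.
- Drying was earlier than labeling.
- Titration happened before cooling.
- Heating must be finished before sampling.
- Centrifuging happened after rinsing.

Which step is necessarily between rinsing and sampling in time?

Tracing the constraints gives rinsing → heating → sampling, so heating sits after rinsing and before sampling.
No other step is forced both after rinsing and before sampling.

heating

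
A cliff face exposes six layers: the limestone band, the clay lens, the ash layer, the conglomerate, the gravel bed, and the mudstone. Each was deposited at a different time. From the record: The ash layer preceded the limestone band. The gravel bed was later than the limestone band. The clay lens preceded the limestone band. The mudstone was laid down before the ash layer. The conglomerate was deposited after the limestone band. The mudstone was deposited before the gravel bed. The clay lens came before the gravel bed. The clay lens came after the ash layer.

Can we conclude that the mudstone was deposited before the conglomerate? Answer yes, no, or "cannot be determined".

Chain the constraints: the mudstone → the ash layer → the limestone band → the conglomerate. Each link is directly stated, so the mudstone comes before the conglomerate.

yes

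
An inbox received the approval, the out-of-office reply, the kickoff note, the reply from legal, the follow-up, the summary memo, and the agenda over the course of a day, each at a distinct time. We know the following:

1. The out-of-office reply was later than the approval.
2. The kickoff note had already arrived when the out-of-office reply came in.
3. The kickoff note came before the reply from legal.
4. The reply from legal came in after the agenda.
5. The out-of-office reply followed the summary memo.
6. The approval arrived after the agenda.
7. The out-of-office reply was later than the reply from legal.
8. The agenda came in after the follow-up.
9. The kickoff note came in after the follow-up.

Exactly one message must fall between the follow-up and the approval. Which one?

Tracing the constraints gives the follow-up → the agenda → the approval, so the agenda sits after the follow-up and before the approval.
No other message is forced both after the follow-up and before the approval.

the agenda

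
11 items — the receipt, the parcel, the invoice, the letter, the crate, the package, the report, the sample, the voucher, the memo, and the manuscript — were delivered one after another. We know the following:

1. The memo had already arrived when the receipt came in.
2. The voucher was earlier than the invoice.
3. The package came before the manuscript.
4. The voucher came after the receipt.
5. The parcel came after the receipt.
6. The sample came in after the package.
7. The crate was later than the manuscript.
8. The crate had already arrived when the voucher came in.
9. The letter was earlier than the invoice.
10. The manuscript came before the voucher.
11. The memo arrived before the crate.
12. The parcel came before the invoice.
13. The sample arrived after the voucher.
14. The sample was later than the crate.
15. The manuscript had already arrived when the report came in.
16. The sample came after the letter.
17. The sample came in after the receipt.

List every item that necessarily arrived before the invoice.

the crate, the letter, the manuscript, the memo, the package, the parcel, the receipt, the voucher

Directly stated before the invoice: the letter, the parcel, and the voucher.
The crate reaches the invoice via the crate → the voucher → the invoice.
The manuscript reaches the invoice via the manuscript → the voucher → the invoice.
The memo reaches the invoice via the memo → the crate → the voucher → the invoice.
Likewise the package and the receipt each reach the invoice by chaining the stated constraints.
No chain forces the report (or any of the others) ahead of the invoice.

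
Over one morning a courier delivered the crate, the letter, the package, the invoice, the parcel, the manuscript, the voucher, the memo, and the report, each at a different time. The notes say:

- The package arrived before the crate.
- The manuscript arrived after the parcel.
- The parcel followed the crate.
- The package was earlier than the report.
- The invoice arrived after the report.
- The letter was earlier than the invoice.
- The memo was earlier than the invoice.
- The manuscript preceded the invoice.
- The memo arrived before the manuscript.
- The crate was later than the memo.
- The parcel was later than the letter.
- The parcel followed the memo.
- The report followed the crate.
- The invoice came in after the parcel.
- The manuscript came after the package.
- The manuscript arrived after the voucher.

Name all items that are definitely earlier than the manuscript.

the crate, the letter, the memo, the package, the parcel, the voucher

Directly stated before the manuscript: the memo, the package, the parcel, and the voucher.
The crate reaches the manuscript via the crate → the parcel → the manuscript.
The letter reaches the manuscript via the letter → the parcel → the manuscript.
No chain forces the invoice (or any of the others) ahead of the manuscript.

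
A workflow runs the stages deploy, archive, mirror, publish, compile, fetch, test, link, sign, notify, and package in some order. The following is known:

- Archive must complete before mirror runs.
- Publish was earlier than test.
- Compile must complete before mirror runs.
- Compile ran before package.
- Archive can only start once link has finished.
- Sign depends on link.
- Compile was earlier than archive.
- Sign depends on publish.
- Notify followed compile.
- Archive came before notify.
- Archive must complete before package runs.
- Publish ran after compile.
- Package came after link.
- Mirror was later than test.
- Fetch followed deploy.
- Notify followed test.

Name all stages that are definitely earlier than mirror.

archive, compile, link, publish, test

Directly stated before mirror: archive, compile, and test.
Link reaches mirror via link → archive → mirror.
Publish reaches mirror via publish → test → mirror.
No chain forces sign (or any of the others) ahead of mirror.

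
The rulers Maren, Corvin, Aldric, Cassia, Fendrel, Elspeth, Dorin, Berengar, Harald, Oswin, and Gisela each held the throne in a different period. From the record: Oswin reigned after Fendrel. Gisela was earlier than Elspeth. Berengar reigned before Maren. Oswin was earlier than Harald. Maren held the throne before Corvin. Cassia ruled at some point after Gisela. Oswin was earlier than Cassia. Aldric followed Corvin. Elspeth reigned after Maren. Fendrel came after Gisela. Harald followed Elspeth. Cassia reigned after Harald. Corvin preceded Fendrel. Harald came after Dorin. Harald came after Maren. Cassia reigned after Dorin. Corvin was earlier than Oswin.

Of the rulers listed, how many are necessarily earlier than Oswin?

Directly stated before Oswin: Corvin and Fendrel.
Berengar reaches Oswin via Berengar → Maren → Corvin → Oswin.
Gisela reaches Oswin via Gisela → Fendrel → Oswin.
Maren reaches Oswin via Maren → Corvin → Oswin.
No chain forces Harald (or any of the others) ahead of Oswin.
That's Berengar, Corvin, Fendrel, Gisela, and Maren — 5 in all.

5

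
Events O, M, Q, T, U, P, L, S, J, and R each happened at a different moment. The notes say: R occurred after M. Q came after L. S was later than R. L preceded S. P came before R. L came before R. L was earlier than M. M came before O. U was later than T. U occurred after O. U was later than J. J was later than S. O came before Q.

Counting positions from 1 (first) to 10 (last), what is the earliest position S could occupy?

5

L, M, P, and R must all come before S — 4 forced predecessors.
Nothing else is forced ahead of S, so its earliest slot is position 4 + 1 = 5.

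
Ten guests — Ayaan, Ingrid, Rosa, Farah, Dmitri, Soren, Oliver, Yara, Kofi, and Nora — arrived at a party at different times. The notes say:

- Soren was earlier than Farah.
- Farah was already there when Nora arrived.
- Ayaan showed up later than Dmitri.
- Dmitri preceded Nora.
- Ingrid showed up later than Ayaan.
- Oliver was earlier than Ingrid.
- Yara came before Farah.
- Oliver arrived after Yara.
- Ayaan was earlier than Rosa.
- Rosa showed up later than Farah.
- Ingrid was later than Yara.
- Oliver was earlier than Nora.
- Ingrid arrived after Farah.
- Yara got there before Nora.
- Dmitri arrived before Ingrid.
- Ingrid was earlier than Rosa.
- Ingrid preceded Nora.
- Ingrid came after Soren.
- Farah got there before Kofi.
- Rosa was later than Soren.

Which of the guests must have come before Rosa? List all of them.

Ayaan, Dmitri, Farah, Ingrid, Oliver, Soren, Yara

Directly stated before Rosa: Ayaan, Farah, Ingrid, and Soren.
Dmitri reaches Rosa via Dmitri → Ingrid → Rosa.
Oliver reaches Rosa via Oliver → Ingrid → Rosa.
Yara reaches Rosa via Yara → Ingrid → Rosa.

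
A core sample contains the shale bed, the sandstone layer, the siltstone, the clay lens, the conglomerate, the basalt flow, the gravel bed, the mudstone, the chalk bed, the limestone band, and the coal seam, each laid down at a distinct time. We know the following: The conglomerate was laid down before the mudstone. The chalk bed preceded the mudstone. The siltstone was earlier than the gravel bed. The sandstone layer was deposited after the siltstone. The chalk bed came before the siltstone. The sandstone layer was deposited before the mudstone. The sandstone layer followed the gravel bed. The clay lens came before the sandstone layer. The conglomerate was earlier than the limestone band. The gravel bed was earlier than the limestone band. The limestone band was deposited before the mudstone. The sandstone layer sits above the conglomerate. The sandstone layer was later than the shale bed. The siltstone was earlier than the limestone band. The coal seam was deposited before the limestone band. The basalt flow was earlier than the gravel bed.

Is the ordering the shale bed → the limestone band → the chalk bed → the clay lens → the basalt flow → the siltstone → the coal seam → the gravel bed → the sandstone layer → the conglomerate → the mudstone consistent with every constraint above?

no

The constraints require the conglomerate before the sandstone layer, but in the proposed sequence the sandstone layer appears ahead of the conglomerate. That one violation is enough.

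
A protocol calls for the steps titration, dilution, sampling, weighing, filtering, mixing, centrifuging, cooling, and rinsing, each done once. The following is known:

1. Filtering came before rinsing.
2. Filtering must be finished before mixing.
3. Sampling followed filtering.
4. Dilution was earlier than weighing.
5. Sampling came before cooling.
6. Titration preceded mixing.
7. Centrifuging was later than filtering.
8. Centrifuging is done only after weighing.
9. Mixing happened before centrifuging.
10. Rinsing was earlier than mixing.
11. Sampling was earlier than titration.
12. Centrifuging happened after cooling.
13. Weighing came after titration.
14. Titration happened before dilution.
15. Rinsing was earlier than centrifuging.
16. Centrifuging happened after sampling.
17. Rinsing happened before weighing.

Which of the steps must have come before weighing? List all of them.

dilution, filtering, rinsing, sampling, titration

Directly stated before weighing: dilution, rinsing, and titration.
Filtering reaches weighing via filtering → rinsing → weighing.
Sampling reaches weighing via sampling → titration → weighing.
No chain forces mixing (or any of the others) ahead of weighing.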